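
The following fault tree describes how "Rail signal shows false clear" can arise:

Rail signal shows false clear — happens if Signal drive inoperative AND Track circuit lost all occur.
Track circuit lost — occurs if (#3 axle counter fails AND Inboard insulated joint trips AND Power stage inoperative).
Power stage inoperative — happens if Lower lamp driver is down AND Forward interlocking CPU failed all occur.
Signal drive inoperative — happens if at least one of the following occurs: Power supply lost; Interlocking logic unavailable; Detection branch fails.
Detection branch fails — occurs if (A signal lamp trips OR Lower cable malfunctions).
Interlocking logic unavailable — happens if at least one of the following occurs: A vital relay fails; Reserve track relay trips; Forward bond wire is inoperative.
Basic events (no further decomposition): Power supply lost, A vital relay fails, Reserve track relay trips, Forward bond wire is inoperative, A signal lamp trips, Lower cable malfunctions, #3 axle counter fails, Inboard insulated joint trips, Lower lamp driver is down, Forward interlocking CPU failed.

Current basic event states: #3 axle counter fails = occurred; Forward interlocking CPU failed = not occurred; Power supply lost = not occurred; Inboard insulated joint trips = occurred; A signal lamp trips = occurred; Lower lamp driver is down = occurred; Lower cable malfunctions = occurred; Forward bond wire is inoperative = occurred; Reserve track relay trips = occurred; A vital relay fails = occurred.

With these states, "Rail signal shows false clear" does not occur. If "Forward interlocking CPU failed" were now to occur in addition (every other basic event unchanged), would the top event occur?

Counterfactual: set "Forward interlocking CPU failed" to occurred.
Interlocking logic unavailable [OR]: A vital relay fails=occurs, Reserve track relay trips=occurs, Forward bond wire is inoperative=occurs → at least one input occurs → occurs.
Detection branch fails [OR]: A signal lamp trips=occurs, Lower cable malfunctions=occurs → at least one input occurs → occurs.
Signal drive inoperative [OR]: Power supply lost=not, Interlocking logic unavailable=occurs, Detection branch fails=occurs → at least one input occurs → occurs.
Power stage inoperative [AND]: Lower lamp driver is down=occurs, Forward interlocking CPU failed=occurs → all inputs occur → occurs.
Track circuit lost [AND]: #3 axle counter fails=occurs, Inboard insulated joint trips=occurs, Power stage inoperative=occurs → all inputs occur → occurs.
Rail signal shows false clear [AND]: Signal drive inoperative=occurs, Track circuit lost=occurs → all inputs occur → occurs.

Yes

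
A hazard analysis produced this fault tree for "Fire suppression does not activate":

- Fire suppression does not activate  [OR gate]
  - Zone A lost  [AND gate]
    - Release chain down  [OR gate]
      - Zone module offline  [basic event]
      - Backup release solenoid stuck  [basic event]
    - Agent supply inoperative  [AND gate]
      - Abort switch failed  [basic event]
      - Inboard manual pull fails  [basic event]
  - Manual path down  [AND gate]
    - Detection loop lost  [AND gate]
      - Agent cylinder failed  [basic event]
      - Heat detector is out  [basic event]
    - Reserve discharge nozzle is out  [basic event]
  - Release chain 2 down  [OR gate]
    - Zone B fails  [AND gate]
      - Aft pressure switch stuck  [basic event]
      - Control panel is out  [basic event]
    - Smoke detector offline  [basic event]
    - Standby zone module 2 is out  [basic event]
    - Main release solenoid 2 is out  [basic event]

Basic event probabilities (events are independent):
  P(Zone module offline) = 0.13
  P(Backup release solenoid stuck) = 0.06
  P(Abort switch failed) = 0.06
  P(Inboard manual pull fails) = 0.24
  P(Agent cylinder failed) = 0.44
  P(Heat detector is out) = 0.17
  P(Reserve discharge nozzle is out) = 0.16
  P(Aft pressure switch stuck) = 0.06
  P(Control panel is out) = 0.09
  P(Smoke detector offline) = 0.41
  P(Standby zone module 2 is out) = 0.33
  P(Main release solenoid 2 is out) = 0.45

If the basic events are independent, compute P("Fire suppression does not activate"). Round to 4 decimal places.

P(Release chain down) [OR] = 1 − (1−0.13) × (1−0.06) = 0.182200
P(Agent supply inoperative) [AND] = 0.06 × 0.24 = 0.014400
P(Zone A lost) [AND] = 0.182200 × 0.014400 = 0.002624
P(Detection loop lost) [AND] = 0.44 × 0.17 = 0.074800
P(Manual path down) [AND] = 0.074800 × 0.16 = 0.011968
P(Zone B fails) [AND] = 0.06 × 0.09 = 0.005400
P(Release chain 2 down) [OR] = 1 − (1−0.005400) × (1−0.41) × (1−0.33) × (1−0.45) = 0.783759
P(Fire suppression does not activate) [OR] = 1 − (1−0.002624) × (1−0.011968) × (1−0.783759) = 0.786908
Rounded to 4 decimal places: P(Fire suppression does not activate) ≈ 0.7869.

0.7869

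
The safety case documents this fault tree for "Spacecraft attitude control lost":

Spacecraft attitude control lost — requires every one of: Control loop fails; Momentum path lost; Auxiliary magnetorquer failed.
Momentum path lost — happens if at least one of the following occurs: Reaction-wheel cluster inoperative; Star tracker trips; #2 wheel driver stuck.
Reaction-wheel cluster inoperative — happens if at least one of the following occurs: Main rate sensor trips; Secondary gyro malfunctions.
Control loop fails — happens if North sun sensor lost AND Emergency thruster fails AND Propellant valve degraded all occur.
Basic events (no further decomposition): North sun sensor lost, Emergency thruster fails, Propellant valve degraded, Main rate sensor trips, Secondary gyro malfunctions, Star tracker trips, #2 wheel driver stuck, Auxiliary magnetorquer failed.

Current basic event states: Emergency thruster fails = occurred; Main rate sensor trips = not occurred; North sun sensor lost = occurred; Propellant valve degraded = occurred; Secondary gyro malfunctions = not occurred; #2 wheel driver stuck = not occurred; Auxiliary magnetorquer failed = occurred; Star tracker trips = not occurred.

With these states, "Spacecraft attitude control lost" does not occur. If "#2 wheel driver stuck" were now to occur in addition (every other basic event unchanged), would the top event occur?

Counterfactual: set "#2 wheel driver stuck" to occurred.
Control loop fails [AND]: North sun sensor lost=occurs, Emergency thruster fails=occurs, Propellant valve degraded=occurs → all inputs occur → occurs.
Reaction-wheel cluster inoperative [OR]: Main rate sensor trips=not, Secondary gyro malfunctions=not → no input occurs → does not occur.
Momentum path lost [OR]: Reaction-wheel cluster inoperative=not, Star tracker trips=not, #2 wheel driver stuck=occurs → at least one input occurs → occurs.
Spacecraft attitude control lost [AND]: Control loop fails=occurs, Momentum path lost=occurs, Auxiliary magnetorquer failed=occurs → all inputs occur → occurs.

Yes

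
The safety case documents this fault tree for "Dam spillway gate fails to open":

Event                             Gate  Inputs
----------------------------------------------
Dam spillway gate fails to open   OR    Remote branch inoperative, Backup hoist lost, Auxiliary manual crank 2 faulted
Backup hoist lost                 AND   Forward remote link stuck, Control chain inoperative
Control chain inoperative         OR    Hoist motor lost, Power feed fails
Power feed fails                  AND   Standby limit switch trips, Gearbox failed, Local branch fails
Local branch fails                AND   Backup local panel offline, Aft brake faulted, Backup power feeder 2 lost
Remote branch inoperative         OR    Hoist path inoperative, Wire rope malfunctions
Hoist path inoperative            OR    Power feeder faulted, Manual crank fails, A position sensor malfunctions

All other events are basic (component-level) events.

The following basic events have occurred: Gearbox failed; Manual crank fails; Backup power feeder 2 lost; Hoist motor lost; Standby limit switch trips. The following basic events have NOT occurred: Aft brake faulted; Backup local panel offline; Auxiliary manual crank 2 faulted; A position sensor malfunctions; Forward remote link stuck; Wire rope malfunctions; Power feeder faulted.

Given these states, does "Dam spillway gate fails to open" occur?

Hoist path inoperative [OR]: Power feeder faulted=not, Manual crank fails=occurs, A position sensor malfunctions=not → at least one input occurs → occurs.
Remote branch inoperative [OR]: Hoist path inoperative=occurs, Wire rope malfunctions=not → at least one input occurs → occurs.
Local branch fails [AND]: Backup local panel offline=not, Aft brake faulted=not, Backup power feeder 2 lost=occurs → not all inputs occur → does not occur.
Power feed fails [AND]: Standby limit switch trips=occurs, Gearbox failed=occurs, Local branch fails=not → not all inputs occur → does not occur.
Control chain inoperative [OR]: Hoist motor lost=occurs, Power feed fails=not → at least one input occurs → occurs.
Backup hoist lost [AND]: Forward remote link stuck=not, Control chain inoperative=occurs → not all inputs occur → does not occur.
Dam spillway gate fails to open [OR]: Remote branch inoperative=occurs, Backup hoist lost=not, Auxiliary manual crank 2 faulted=not → at least one input occurs → occurs.

Yes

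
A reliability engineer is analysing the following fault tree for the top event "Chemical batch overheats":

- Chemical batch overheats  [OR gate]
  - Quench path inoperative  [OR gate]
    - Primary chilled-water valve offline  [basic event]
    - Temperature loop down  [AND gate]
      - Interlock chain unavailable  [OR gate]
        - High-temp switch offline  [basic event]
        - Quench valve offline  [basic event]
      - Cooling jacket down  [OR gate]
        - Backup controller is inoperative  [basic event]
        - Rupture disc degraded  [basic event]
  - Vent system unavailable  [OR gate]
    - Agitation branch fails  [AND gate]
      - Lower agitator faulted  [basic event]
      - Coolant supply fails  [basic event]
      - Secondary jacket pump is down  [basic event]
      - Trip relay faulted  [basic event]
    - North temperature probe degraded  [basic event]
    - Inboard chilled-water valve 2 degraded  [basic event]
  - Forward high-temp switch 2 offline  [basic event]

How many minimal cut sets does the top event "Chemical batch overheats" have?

9

Interlock chain unavailable [OR]: union of children's cut sets → 2 cut set(s).
Cooling jacket down [OR]: union of children's cut sets → 2 cut set(s).
Temperature loop down [AND]: one cut set from each child combined → 2 × 2 = 4 cut set(s).
Quench path inoperative [OR]: union of children's cut sets → 5 cut set(s).
Agitation branch fails [AND]: one cut set from each child combined → 1 × 1 × 1 × 1 = 1 cut set(s).
Vent system unavailable [OR]: union of children's cut sets → 3 cut set(s).
Chemical batch overheats [OR]: union of children's cut sets → 9 cut set(s).
Minimal cut sets: {Primary chilled-water valve offline}; {Backup controller is inoperative, High-temp switch offline}; {High-temp switch offline, Rupture disc degraded}; {Backup controller is inoperative, Quench valve offline}; {Quench valve offline, Rupture disc degraded}; {Coolant supply fails, Lower agitator faulted, Secondary jacket pump is down, Trip relay faulted}; {North temperature probe degraded}; {Inboard chilled-water valve 2 degraded}; {Forward high-temp switch 2 offline}.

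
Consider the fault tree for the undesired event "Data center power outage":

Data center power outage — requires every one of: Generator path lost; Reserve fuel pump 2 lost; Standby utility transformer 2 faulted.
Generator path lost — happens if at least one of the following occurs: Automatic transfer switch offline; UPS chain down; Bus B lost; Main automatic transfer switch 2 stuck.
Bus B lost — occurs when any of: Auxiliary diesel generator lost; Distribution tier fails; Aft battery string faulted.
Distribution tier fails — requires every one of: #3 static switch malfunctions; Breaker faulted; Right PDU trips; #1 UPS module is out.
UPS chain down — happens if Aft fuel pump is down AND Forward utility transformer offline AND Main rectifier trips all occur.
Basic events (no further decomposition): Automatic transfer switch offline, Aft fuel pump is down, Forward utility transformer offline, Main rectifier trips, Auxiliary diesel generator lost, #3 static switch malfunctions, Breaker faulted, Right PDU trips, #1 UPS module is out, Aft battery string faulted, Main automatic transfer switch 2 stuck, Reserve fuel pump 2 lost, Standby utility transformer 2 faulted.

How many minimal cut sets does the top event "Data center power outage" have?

UPS chain down [AND]: one cut set from each child combined → 1 × 1 × 1 = 1 cut set(s).
Distribution tier fails [AND]: one cut set from each child combined → 1 × 1 × 1 × 1 = 1 cut set(s).
Bus B lost [OR]: union of children's cut sets → 3 cut set(s).
Generator path lost [OR]: union of children's cut sets → 6 cut set(s).
Data center power outage [AND]: one cut set from each child combined → 6 × 1 × 1 = 6 cut set(s).
Minimal cut sets: {Automatic transfer switch offline, Reserve fuel pump 2 lost, Standby utility transformer 2 faulted}; {Aft fuel pump is down, Forward utility transformer offline, Main rectifier trips, Reserve fuel pump 2 lost, Standby utility transformer 2 faulted}; {Auxiliary diesel generator lost, Reserve fuel pump 2 lost, Standby utility transformer 2 faulted}; {#1 UPS module is out, #3 static switch malfunctions, Breaker faulted, Reserve fuel pump 2 lost, Right PDU trips, Standby utility transformer 2 faulted}; {Aft battery string faulted, Reserve fuel pump 2 lost, Standby utility transformer 2 faulted}; {Main automatic transfer switch 2 stuck, Reserve fuel pump 2 lost, Standby utility transformer 2 faulted}.

6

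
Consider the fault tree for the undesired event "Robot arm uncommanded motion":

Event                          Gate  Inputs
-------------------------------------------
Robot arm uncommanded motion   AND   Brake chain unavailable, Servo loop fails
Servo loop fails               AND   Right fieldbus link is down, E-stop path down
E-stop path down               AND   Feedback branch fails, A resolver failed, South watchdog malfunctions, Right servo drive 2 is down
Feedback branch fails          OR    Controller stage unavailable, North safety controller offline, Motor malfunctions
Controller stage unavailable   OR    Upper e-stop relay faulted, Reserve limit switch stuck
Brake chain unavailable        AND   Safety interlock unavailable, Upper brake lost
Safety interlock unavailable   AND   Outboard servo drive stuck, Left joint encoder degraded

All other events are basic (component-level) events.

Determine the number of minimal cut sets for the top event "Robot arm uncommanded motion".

Safety interlock unavailable [AND]: one cut set from each child combined → 1 × 1 = 1 cut set(s).
Brake chain unavailable [AND]: one cut set from each child combined → 1 × 1 = 1 cut set(s).
Controller stage unavailable [OR]: union of children's cut sets → 2 cut set(s).
Feedback branch fails [OR]: union of children's cut sets → 4 cut set(s).
E-stop path down [AND]: one cut set from each child combined → 4 × 1 × 1 × 1 = 4 cut set(s).
Servo loop fails [AND]: one cut set from each child combined → 1 × 4 = 4 cut set(s).
Robot arm uncommanded motion [AND]: one cut set from each child combined → 1 × 4 = 4 cut set(s).
Minimal cut sets: {A resolver failed, Left joint encoder degraded, Outboard servo drive stuck, Right fieldbus link is down, Right servo drive 2 is down, South watchdog malfunctions, Upper brake lost, Upper e-stop relay faulted}; {A resolver failed, Left joint encoder degraded, Outboard servo drive stuck, Reserve limit switch stuck, Right fieldbus link is down, Right servo drive 2 is down, South watchdog malfunctions, Upper brake lost}; {A resolver failed, Left joint encoder degraded, North safety controller offline, Outboard servo drive stuck, Right fieldbus link is down, Right servo drive 2 is down, South watchdog malfunctions, Upper brake lost}; {A resolver failed, Left joint encoder degraded, Motor malfunctions, Outboard servo drive stuck, Right fieldbus link is down, Right servo drive 2 is down, South watchdog malfunctions, Upper brake lost}.

4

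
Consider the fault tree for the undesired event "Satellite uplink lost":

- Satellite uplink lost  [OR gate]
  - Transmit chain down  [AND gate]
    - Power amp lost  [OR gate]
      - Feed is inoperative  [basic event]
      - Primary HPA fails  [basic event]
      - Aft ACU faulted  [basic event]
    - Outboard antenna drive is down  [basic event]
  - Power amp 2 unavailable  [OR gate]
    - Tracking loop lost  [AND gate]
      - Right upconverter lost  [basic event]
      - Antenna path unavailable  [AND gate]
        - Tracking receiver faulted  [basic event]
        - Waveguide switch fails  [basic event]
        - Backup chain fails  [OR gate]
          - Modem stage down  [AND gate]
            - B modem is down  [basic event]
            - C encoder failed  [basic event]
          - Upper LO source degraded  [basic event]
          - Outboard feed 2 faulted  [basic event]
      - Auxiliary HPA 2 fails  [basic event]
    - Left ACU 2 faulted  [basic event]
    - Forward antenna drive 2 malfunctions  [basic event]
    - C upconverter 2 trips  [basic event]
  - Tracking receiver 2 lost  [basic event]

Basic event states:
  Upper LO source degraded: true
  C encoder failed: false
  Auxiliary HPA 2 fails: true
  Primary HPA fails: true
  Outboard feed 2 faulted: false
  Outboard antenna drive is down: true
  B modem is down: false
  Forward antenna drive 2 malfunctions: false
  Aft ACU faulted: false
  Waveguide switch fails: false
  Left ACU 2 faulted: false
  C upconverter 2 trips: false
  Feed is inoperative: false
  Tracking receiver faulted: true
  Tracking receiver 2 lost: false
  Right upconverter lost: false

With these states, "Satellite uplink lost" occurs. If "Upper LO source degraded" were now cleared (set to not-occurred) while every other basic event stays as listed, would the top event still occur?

Yes

Counterfactual: set "Upper LO source degraded" to not occurred.
Power amp lost [OR]: Feed is inoperative=not, Primary HPA fails=occurs, Aft ACU faulted=not → at least one input occurs → occurs.
Transmit chain down [AND]: Power amp lost=occurs, Outboard antenna drive is down=occurs → all inputs occur → occurs.
Modem stage down [AND]: B modem is down=not, C encoder failed=not → not all inputs occur → does not occur.
Backup chain fails [OR]: Modem stage down=not, Upper LO source degraded=not, Outboard feed 2 faulted=not → no input occurs → does not occur.
Antenna path unavailable [AND]: Tracking receiver faulted=occurs, Waveguide switch fails=not, Backup chain fails=not → not all inputs occur → does not occur.
Tracking loop lost [AND]: Right upconverter lost=not, Antenna path unavailable=not, Auxiliary HPA 2 fails=occurs → not all inputs occur → does not occur.
Power amp 2 unavailable [OR]: Tracking loop lost=not, Left ACU 2 faulted=not, Forward antenna drive 2 malfunctions=not, C upconverter 2 trips=not → no input occurs → does not occur.
Satellite uplink lost [OR]: Transmit chain down=occurs, Power amp 2 unavailable=not, Tracking receiver 2 lost=not → at least one input occurs → occurs.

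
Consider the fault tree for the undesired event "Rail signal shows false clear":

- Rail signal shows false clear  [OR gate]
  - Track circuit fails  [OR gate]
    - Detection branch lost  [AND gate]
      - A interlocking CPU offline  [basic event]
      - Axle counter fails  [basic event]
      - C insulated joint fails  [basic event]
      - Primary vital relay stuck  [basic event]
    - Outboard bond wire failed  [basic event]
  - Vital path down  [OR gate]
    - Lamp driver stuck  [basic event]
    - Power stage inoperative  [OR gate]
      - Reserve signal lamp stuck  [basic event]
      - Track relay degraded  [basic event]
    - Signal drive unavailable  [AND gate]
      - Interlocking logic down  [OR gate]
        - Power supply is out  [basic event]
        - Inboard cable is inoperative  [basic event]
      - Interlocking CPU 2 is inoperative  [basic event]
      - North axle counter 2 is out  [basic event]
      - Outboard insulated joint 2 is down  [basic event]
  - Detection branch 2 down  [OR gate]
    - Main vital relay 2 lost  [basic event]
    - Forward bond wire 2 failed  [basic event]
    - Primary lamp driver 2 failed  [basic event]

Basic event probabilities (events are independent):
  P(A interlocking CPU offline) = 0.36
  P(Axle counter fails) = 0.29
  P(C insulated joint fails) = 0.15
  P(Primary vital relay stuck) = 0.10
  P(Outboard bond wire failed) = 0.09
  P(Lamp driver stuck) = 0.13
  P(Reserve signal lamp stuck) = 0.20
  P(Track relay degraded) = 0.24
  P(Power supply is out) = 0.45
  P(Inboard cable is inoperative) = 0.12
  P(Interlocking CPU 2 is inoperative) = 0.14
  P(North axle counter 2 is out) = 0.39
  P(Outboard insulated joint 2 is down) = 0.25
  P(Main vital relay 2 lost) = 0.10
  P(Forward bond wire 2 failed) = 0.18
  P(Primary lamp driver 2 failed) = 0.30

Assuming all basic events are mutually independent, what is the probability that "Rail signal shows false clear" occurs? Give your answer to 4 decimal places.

P(Detection branch lost) [AND] = 0.36 × 0.29 × 0.15 × 0.10 = 0.001566
P(Track circuit fails) [OR] = 1 − (1−0.001566) × (1−0.09) = 0.091425
P(Power stage inoperative) [OR] = 1 − (1−0.20) × (1−0.24) = 0.392000
P(Interlocking logic down) [OR] = 1 − (1−0.45) × (1−0.12) = 0.516000
P(Signal drive unavailable) [AND] = 0.516000 × 0.14 × 0.39 × 0.25 = 0.007043
P(Vital path down) [OR] = 1 − (1−0.13) × (1−0.392000) × (1−0.007043) = 0.474765
P(Detection branch 2 down) [OR] = 1 − (1−0.10) × (1−0.18) × (1−0.30) = 0.483400
P(Rail signal shows false clear) [OR] = 1 − (1−0.091425) × (1−0.474765) × (1−0.483400) = 0.753471
Rounded to 4 decimal places: P(Rail signal shows false clear) ≈ 0.7535.

0.7535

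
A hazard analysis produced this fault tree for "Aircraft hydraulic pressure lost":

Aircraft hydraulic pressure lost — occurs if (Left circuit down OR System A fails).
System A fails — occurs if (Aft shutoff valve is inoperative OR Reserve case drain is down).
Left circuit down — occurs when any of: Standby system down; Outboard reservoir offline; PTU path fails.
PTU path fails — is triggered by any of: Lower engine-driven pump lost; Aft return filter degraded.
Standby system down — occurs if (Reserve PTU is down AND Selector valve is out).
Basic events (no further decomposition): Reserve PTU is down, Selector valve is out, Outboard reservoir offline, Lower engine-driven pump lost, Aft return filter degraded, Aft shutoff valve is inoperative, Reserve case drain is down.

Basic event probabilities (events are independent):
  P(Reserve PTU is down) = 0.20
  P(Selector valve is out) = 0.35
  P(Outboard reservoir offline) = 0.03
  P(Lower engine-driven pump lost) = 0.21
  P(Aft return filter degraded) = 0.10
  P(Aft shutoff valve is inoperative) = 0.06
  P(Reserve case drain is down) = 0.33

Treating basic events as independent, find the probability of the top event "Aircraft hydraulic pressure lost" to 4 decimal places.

0.5961

P(Standby system down) [AND] = 0.20 × 0.35 = 0.070000
P(PTU path fails) [OR] = 1 − (1−0.21) × (1−0.10) = 0.289000
P(Left circuit down) [OR] = 1 − (1−0.070000) × (1−0.03) × (1−0.289000) = 0.358607
P(System A fails) [OR] = 1 − (1−0.06) × (1−0.33) = 0.370200
P(Aircraft hydraulic pressure lost) [OR] = 1 − (1−0.358607) × (1−0.370200) = 0.596051
Rounded to 4 decimal places: P(Aircraft hydraulic pressure lost) ≈ 0.5961.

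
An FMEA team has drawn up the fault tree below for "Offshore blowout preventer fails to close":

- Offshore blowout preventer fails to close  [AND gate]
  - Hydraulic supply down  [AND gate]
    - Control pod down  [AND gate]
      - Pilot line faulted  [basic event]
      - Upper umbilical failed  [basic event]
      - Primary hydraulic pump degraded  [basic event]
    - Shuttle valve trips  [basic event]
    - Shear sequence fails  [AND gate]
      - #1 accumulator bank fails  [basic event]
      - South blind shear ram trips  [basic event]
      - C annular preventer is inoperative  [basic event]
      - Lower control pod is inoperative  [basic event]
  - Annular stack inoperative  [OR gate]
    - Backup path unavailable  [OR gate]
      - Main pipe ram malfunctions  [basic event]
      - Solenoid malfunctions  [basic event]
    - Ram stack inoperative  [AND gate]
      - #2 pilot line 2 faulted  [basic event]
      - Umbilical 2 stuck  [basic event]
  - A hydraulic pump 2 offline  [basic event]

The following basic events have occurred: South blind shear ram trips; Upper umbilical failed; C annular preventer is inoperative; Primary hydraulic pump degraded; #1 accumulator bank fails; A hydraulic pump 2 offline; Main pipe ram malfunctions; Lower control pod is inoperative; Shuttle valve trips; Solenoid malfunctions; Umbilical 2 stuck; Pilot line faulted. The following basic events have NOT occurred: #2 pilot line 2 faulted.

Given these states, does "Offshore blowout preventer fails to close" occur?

Yes

Control pod down [AND]: Pilot line faulted=occurs, Upper umbilical failed=occurs, Primary hydraulic pump degraded=occurs → all inputs occur → occurs.
Shear sequence fails [AND]: #1 accumulator bank fails=occurs, South blind shear ram trips=occurs, C annular preventer is inoperative=occurs, Lower control pod is inoperative=occurs → all inputs occur → occurs.
Hydraulic supply down [AND]: Control pod down=occurs, Shuttle valve trips=occurs, Shear sequence fails=occurs → all inputs occur → occurs.
Backup path unavailable [OR]: Main pipe ram malfunctions=occurs, Solenoid malfunctions=occurs → at least one input occurs → occurs.
Ram stack inoperative [AND]: #2 pilot line 2 faulted=not, Umbilical 2 stuck=occurs → not all inputs occur → does not occur.
Annular stack inoperative [OR]: Backup path unavailable=occurs, Ram stack inoperative=not → at least one input occurs → occurs.
Offshore blowout preventer fails to close [AND]: Hydraulic supply down=occurs, Annular stack inoperative=occurs, A hydraulic pump 2 offline=occurs → all inputs occur → occurs.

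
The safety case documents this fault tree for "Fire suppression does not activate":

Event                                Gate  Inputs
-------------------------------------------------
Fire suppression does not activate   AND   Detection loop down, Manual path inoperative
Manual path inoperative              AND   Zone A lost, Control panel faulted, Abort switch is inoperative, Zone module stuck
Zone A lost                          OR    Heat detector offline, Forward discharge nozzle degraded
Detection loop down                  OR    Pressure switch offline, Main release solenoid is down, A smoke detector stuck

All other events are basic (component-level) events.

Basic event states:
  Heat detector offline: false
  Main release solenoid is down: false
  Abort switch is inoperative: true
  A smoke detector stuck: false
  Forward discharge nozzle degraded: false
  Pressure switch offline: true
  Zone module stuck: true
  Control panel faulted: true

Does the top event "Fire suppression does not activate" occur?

Detection loop down [OR]: Pressure switch offline=occurs, Main release solenoid is down=not, A smoke detector stuck=not → at least one input occurs → occurs.
Zone A lost [OR]: Heat detector offline=not, Forward discharge nozzle degraded=not → no input occurs → does not occur.
Manual path inoperative [AND]: Zone A lost=not, Control panel faulted=occurs, Abort switch is inoperative=occurs, Zone module stuck=occurs → not all inputs occur → does not occur.
Fire suppression does not activate [AND]: Detection loop down=occurs, Manual path inoperative=not → not all inputs occur → does not occur.

No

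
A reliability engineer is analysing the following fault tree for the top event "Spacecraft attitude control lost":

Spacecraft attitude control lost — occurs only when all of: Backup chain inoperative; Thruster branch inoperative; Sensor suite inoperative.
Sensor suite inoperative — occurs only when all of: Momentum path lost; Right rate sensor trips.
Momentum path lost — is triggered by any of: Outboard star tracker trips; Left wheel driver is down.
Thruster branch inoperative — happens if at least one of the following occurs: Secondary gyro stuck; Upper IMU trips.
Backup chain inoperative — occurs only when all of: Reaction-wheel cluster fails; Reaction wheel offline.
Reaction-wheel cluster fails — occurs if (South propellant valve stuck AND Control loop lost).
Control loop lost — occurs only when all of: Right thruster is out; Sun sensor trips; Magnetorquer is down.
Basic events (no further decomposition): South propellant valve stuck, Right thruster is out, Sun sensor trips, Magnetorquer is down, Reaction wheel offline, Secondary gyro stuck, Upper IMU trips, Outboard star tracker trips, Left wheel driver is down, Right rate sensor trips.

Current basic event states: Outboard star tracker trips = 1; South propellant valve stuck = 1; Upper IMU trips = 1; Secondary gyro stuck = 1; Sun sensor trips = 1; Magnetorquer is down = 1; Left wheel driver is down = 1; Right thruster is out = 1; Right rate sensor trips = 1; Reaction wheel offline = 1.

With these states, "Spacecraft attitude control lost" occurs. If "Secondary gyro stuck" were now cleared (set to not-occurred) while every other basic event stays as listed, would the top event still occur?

Counterfactual: set "Secondary gyro stuck" to not occurred.
Control loop lost [AND]: Right thruster is out=occurs, Sun sensor trips=occurs, Magnetorquer is down=occurs → all inputs occur → occurs.
Reaction-wheel cluster fails [AND]: South propellant valve stuck=occurs, Control loop lost=occurs → all inputs occur → occurs.
Backup chain inoperative [AND]: Reaction-wheel cluster fails=occurs, Reaction wheel offline=occurs → all inputs occur → occurs.
Thruster branch inoperative [OR]: Secondary gyro stuck=not, Upper IMU trips=occurs → at least one input occurs → occurs.
Momentum path lost [OR]: Outboard star tracker trips=occurs, Left wheel driver is down=occurs → at least one input occurs → occurs.
Sensor suite inoperative [AND]: Momentum path lost=occurs, Right rate sensor trips=occurs → all inputs occur → occurs.
Spacecraft attitude control lost [AND]: Backup chain inoperative=occurs, Thruster branch inoperative=occurs, Sensor suite inoperative=occurs → all inputs occur → occurs.

Yes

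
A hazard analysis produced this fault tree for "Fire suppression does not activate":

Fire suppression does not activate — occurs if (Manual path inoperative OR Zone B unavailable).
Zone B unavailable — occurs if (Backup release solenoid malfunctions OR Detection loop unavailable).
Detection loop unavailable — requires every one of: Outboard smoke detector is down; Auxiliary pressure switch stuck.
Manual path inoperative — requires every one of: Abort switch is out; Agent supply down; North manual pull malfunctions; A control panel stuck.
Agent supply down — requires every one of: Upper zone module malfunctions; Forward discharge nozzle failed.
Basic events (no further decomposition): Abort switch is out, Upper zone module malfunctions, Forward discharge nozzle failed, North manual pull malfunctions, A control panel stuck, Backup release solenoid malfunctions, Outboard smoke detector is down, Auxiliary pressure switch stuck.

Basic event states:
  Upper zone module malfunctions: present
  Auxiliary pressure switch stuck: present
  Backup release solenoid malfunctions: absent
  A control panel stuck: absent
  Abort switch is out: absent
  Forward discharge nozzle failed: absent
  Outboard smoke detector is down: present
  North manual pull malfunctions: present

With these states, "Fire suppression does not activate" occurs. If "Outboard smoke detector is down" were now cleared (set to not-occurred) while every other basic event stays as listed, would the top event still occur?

No

Counterfactual: set "Outboard smoke detector is down" to not occurred.
Agent supply down [AND]: Upper zone module malfunctions=occurs, Forward discharge nozzle failed=not → not all inputs occur → does not occur.
Manual path inoperative [AND]: Abort switch is out=not, Agent supply down=not, North manual pull malfunctions=occurs, A control panel stuck=not → not all inputs occur → does not occur.
Detection loop unavailable [AND]: Outboard smoke detector is down=not, Auxiliary pressure switch stuck=occurs → not all inputs occur → does not occur.
Zone B unavailable [OR]: Backup release solenoid malfunctions=not, Detection loop unavailable=not → no input occurs → does not occur.
Fire suppression does not activate [OR]: Manual path inoperative=not, Zone B unavailable=not → no input occurs → does not occur.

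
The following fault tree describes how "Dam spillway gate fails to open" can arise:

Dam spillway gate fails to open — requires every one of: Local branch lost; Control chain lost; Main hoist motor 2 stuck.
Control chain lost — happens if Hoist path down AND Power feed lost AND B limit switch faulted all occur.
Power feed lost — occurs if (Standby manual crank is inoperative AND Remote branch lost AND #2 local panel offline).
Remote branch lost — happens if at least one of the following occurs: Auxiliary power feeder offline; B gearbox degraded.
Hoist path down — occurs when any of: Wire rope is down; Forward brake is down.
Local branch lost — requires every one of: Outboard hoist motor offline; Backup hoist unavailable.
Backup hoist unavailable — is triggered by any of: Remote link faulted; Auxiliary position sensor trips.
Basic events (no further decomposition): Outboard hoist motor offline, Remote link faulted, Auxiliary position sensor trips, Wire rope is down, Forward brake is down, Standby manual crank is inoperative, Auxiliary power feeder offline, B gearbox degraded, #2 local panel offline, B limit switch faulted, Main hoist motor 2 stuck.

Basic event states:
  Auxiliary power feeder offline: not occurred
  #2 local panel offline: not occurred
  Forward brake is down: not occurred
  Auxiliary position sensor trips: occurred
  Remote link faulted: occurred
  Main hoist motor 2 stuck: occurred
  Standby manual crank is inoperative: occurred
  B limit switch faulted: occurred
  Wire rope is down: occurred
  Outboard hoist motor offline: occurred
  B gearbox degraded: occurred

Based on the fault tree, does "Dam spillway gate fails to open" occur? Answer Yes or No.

Backup hoist unavailable [OR]: Remote link faulted=occurs, Auxiliary position sensor trips=occurs → at least one input occurs → occurs.
Local branch lost [AND]: Outboard hoist motor offline=occurs, Backup hoist unavailable=occurs → all inputs occur → occurs.
Hoist path down [OR]: Wire rope is down=occurs, Forward brake is down=not → at least one input occurs → occurs.
Remote branch lost [OR]: Auxiliary power feeder offline=not, B gearbox degraded=occurs → at least one input occurs → occurs.
Power feed lost [AND]: Standby manual crank is inoperative=occurs, Remote branch lost=occurs, #2 local panel offline=not → not all inputs occur → does not occur.
Control chain lost [AND]: Hoist path down=occurs, Power feed lost=not, B limit switch faulted=occurs → not all inputs occur → does not occur.
Dam spillway gate fails to open [AND]: Local branch lost=occurs, Control chain lost=not, Main hoist motor 2 stuck=occurs → not all inputs occur → does not occur.

No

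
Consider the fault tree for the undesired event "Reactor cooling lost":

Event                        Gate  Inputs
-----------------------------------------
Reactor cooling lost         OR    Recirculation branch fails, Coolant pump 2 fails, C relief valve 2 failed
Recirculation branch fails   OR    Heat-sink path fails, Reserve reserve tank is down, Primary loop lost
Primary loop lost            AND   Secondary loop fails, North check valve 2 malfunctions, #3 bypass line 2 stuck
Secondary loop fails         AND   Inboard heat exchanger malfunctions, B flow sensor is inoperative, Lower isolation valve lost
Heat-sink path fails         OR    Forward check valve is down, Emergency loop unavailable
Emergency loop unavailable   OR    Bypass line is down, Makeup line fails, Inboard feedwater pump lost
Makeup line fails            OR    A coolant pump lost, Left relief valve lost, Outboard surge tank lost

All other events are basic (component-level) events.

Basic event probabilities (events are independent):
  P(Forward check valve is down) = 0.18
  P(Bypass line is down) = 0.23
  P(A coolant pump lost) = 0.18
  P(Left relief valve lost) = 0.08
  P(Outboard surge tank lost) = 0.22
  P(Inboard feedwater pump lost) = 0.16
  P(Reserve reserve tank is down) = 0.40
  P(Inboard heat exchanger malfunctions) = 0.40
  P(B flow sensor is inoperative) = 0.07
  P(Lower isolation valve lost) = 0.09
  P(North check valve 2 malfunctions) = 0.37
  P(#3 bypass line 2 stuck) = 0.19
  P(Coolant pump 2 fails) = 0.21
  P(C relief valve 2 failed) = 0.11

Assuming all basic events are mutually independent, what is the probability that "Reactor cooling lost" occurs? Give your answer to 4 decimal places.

P(Makeup line fails) [OR] = 1 − (1−0.18) × (1−0.08) × (1−0.22) = 0.411568
P(Emergency loop unavailable) [OR] = 1 − (1−0.23) × (1−0.411568) × (1−0.16) = 0.619402
P(Heat-sink path fails) [OR] = 1 − (1−0.18) × (1−0.619402) = 0.687910
P(Secondary loop fails) [AND] = 0.40 × 0.07 × 0.09 = 0.002520
P(Primary loop lost) [AND] = 0.002520 × 0.37 × 0.19 = 0.000177
P(Recirculation branch fails) [OR] = 1 − (1−0.687910) × (1−0.40) × (1−0.000177) = 0.812779
P(Reactor cooling lost) [OR] = 1 − (1−0.812779) × (1−0.21) × (1−0.11) = 0.868365
Rounded to 4 decimal places: P(Reactor cooling lost) ≈ 0.8684.

0.8684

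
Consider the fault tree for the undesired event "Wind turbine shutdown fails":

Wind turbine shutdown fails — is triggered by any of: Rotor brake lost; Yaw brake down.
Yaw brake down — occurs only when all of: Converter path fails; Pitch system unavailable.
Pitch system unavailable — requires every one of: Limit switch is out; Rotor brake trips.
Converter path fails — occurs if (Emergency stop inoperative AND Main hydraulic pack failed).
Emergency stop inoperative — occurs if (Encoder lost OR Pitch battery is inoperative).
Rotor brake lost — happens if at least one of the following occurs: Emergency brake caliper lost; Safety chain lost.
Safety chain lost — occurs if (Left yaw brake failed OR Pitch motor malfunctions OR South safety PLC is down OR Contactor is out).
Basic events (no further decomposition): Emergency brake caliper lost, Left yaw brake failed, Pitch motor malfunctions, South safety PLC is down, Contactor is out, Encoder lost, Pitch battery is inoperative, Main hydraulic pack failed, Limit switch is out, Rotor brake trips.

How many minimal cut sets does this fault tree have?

Safety chain lost [OR]: union of children's cut sets → 4 cut set(s).
Rotor brake lost [OR]: union of children's cut sets → 5 cut set(s).
Emergency stop inoperative [OR]: union of children's cut sets → 2 cut set(s).
Converter path fails [AND]: one cut set from each child combined → 2 × 1 = 2 cut set(s).
Pitch system unavailable [AND]: one cut set from each child combined → 1 × 1 = 1 cut set(s).
Yaw brake down [AND]: one cut set from each child combined → 2 × 1 = 2 cut set(s).
Wind turbine shutdown fails [OR]: union of children's cut sets → 7 cut set(s).
Minimal cut sets: {Emergency brake caliper lost}; {Left yaw brake failed}; {Pitch motor malfunctions}; {South safety PLC is down}; {Contactor is out}; {Encoder lost, Limit switch is out, Main hydraulic pack failed, Rotor brake trips}; {Limit switch is out, Main hydraulic pack failed, Pitch battery is inoperative, Rotor brake trips}.

7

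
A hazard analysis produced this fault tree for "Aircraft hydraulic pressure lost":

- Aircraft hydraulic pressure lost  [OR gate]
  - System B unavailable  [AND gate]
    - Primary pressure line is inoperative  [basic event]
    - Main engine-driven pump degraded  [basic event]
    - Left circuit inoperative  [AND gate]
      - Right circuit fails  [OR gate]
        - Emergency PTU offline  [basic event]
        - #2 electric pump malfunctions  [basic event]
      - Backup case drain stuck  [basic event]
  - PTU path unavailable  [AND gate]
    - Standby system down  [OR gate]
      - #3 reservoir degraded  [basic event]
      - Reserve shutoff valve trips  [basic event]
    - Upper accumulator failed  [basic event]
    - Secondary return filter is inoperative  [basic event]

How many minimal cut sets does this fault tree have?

4

Right circuit fails [OR]: union of children's cut sets → 2 cut set(s).
Left circuit inoperative [AND]: one cut set from each child combined → 2 × 1 = 2 cut set(s).
System B unavailable [AND]: one cut set from each child combined → 1 × 1 × 2 = 2 cut set(s).
Standby system down [OR]: union of children's cut sets → 2 cut set(s).
PTU path unavailable [AND]: one cut set from each child combined → 2 × 1 × 1 = 2 cut set(s).
Aircraft hydraulic pressure lost [OR]: union of children's cut sets → 4 cut set(s).
Minimal cut sets: {Backup case drain stuck, Emergency PTU offline, Main engine-driven pump degraded, Primary pressure line is inoperative}; {#2 electric pump malfunctions, Backup case drain stuck, Main engine-driven pump degraded, Primary pressure line is inoperative}; {#3 reservoir degraded, Secondary return filter is inoperative, Upper accumulator failed}; {Reserve shutoff valve trips, Secondary return filter is inoperative, Upper accumulator failed}.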